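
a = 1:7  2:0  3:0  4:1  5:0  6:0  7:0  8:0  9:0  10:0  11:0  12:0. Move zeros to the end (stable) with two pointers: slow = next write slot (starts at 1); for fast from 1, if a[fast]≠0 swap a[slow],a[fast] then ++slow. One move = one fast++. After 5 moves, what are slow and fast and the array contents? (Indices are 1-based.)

slow=3, fast=6, a=[7, 1, 0, 0, 0, 0, 0, 0, 0, 0, 0, 0]

(s=1,f=1) a[fast]=7≠0 swap→a[1]=7 → slow++,fast++
(s=2,f=2) a[fast]=0 → fast++
(s=2,f=3) a[fast]=0 → fast++
(s=2,f=4) a[fast]=1≠0 swap→a[2]=1 → slow++,fast++
(s=3,f=5) a[fast]=0 → fast++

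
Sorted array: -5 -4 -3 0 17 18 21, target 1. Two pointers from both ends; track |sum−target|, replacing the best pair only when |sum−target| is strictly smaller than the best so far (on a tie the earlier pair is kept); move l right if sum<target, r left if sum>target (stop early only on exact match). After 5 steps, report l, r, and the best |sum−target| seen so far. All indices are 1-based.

l=1 r=7: -5+21=16 d=15 *, r--
l=1 r=6: -5+18=13 d=12 *, r--
l=1 r=5: -5+17=12 d=11 *, r--
l=1 r=4: -5+0=-5 d=6 *, l++
l=2 r=4: -4+0=-4 d=5 *, l++

l=3, r=4, best |Δ|=5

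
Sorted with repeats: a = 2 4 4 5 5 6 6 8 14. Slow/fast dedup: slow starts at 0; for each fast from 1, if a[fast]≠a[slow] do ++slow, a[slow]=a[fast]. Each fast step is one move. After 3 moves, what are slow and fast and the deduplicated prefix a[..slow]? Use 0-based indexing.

slow=2, fast=4, prefix=[2, 4, 5]

slow=0 fast=1: a[fast]=4≠a[slow]=2 write a[1]=4, slow++,fast++
slow=1 fast=2: a[fast]=4=a[slow] dup, fast++
slow=1 fast=3: a[fast]=5≠a[slow]=4 write a[2]=5, slow++,fast++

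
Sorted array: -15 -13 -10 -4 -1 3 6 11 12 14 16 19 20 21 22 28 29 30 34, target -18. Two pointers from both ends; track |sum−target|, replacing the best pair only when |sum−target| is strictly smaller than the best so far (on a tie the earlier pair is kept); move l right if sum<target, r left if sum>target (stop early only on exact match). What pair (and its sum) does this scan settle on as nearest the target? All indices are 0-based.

[0,18] -15+34=19 d=37 * → r--
[0,17] -15+30=15 d=33 * → r--
[0,16] -15+29=14 d=32 * → r--
[0,15] -15+28=13 d=31 * → r--
[0,14] -15+22=7 d=25 * → r--
[0,13] -15+21=6 d=24 * → r--
[0,12] -15+20=5 d=23 * → r--
[0,11] -15+19=4 d=22 * → r--
[0,10] -15+16=1 d=19 * → r--
[0,9] -15+14=-1 d=17 * → r--
[0,8] -15+12=-3 d=15 * → r--
[0,7] -15+11=-4 d=14 * → r--
[0,6] -15+6=-9 d=9 * → r--
[0,5] -15+3=-12 d=6 * → r--
[0,4] -15+-1=-16 d=2 * → r--
[0,3] -15+-4=-19 d=1 * → l++
[1,3] -13+-4=-17 d=1 → r--
[1,2] -13+-10=-23 d=5 → l++

pair (-15, -4) with sum -19 (|Δ|=1)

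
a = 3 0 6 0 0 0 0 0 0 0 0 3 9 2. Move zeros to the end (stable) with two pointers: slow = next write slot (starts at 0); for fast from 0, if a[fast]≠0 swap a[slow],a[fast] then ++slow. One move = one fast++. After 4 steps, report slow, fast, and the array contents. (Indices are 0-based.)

slow=2, fast=4, a=[3, 6, 0, 0, 0, 0, 0, 0, 0, 0, 0, 3, 9, 2]

slow=0 fast=0: a[fast]=3≠0 swap→a[0]=3, slow++,fast++
slow=1 fast=1: a[fast]=0, fast++
slow=1 fast=2: a[fast]=6≠0 swap→a[1]=6, slow++,fast++
slow=2 fast=3: a[fast]=0, fast++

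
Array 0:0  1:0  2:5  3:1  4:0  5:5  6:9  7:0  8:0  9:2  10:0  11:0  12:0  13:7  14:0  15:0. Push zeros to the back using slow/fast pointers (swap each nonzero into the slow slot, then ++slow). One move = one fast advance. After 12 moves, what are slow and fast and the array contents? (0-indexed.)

slow=5, fast=12, a=[5, 1, 5, 9, 2, 0, 0, 0, 0, 0, 0, 0, 0, 7, 0, 0]

(s=0,f=0) a[fast]=0 → fast++
(s=0,f=1) a[fast]=0 → fast++
(s=0,f=2) a[fast]=5≠0 swap→a[0]=5 → slow++,fast++
(s=1,f=3) a[fast]=1≠0 swap→a[1]=1 → slow++,fast++
(s=2,f=4) a[fast]=0 → fast++
(s=2,f=5) a[fast]=5≠0 swap→a[2]=5 → slow++,fast++
(s=3,f=6) a[fast]=9≠0 swap→a[3]=9 → slow++,fast++
(s=4,f=7) a[fast]=0 → fast++
(s=4,f=8) a[fast]=0 → fast++
(s=4,f=9) a[fast]=2≠0 swap→a[4]=2 → slow++,fast++
(s=5,f=10) a[fast]=0 → fast++
(s=5,f=11) a[fast]=0 → fast++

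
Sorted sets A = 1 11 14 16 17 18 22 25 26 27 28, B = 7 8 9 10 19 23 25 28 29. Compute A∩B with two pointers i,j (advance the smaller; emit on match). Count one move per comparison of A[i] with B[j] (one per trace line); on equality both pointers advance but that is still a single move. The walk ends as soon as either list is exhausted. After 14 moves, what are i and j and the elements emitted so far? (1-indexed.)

i=9, j=8, emitted=[25]

i=1 j=1: 1<7, i++
i=2 j=1: 11>7, j++
i=2 j=2: 11>8, j++
i=2 j=3: 11>9, j++
i=2 j=4: 11>10, j++
i=2 j=5: 11<19, i++
i=3 j=5: 14<19, i++
i=4 j=5: 16<19, i++
i=5 j=5: 17<19, i++
i=6 j=5: 18<19, i++
i=7 j=5: 22>19, j++
i=7 j=6: 22<23, i++
i=8 j=6: 25>23, j++
i=8 j=7: 25==25 emit, i++,j++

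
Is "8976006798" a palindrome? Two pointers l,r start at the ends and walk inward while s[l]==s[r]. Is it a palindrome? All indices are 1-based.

[1,10] '8'=='8' → l++,r--
[2,9] '9'=='9' → l++,r--
[3,8] '7'=='7' → l++,r--
[4,7] '6'=='6' → l++,r--
[5,6] '0'=='0' → l++,r--

palindrome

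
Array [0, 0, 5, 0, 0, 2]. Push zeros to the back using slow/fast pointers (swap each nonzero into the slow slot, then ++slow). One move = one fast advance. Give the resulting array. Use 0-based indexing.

slow=0 fast=0: a[fast]=0, fast++
slow=0 fast=1: a[fast]=0, fast++
slow=0 fast=2: a[fast]=5≠0 swap→a[0]=5, slow++,fast++
slow=1 fast=3: a[fast]=0, fast++
slow=1 fast=4: a[fast]=0, fast++
slow=1 fast=5: a[fast]=2≠0 swap→a[1]=2, slow++,fast++

[5, 2, 0, 0, 0, 0]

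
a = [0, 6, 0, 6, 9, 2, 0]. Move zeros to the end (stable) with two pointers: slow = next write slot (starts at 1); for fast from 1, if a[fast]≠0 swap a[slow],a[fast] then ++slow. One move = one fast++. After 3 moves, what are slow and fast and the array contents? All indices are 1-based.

slow=2, fast=4, a=[6, 0, 0, 6, 9, 2, 0]

(s=1,f=1) a[fast]=0 → fast++
(s=1,f=2) a[fast]=6≠0 swap→a[1]=6 → slow++,fast++
(s=2,f=3) a[fast]=0 → fast++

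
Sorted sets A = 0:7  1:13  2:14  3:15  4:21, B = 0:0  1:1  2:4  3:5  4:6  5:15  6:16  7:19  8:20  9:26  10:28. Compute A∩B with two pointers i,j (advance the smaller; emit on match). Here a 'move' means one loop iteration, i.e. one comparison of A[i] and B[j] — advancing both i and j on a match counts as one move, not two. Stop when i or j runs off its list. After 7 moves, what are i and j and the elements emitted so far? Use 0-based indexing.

i=2, j=5, emitted=[]

i=0 j=0: 7>0, j++
i=0 j=1: 7>1, j++
i=0 j=2: 7>4, j++
i=0 j=3: 7>5, j++
i=0 j=4: 7>6, j++
i=0 j=5: 7<15, i++
i=1 j=5: 13<15, i++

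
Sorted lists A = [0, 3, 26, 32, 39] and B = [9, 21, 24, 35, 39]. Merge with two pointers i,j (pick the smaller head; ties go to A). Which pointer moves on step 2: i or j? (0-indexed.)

i

[i=0,j=0] A[i]=0<=B[j]=9 take 0 → i++
[i=1,j=0] A[i]=3<=B[j]=9 take 3 → i++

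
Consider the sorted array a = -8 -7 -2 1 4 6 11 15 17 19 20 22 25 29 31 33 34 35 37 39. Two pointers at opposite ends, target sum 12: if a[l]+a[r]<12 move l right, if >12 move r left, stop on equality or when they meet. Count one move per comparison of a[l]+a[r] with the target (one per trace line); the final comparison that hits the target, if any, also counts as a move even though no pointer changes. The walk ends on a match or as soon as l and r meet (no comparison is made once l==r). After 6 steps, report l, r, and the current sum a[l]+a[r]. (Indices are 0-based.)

l=0 r=19: -8+39=31 >12, r--
l=0 r=18: -8+37=29 >12, r--
l=0 r=17: -8+35=27 >12, r--
l=0 r=16: -8+34=26 >12, r--
l=0 r=15: -8+33=25 >12, r--
l=0 r=14: -8+31=23 >12, r--

l=0, r=13, sum=21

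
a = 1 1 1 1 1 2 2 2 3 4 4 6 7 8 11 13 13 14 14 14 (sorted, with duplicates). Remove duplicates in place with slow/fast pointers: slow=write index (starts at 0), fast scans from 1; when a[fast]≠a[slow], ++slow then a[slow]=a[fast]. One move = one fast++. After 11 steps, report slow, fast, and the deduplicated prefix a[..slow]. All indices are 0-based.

(s=0,f=1) a[fast]=1=a[slow] dup → fast++
(s=0,f=2) a[fast]=1=a[slow] dup → fast++
(s=0,f=3) a[fast]=1=a[slow] dup → fast++
(s=0,f=4) a[fast]=1=a[slow] dup → fast++
(s=0,f=5) a[fast]=2≠a[slow]=1 write a[1]=2 → slow++,fast++
(s=1,f=6) a[fast]=2=a[slow] dup → fast++
(s=1,f=7) a[fast]=2=a[slow] dup → fast++
(s=1,f=8) a[fast]=3≠a[slow]=2 write a[2]=3 → slow++,fast++
(s=2,f=9) a[fast]=4≠a[slow]=3 write a[3]=4 → slow++,fast++
(s=3,f=10) a[fast]=4=a[slow] dup → fast++
(s=3,f=11) a[fast]=6≠a[slow]=4 write a[4]=6 → slow++,fast++

slow=4, fast=12, prefix=[1, 2, 3, 4, 6]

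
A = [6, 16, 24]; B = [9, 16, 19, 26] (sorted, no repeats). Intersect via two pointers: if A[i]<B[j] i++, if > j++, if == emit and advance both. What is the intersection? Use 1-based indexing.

intersection = [16]

i=1 j=1: 6<9, i++
i=2 j=1: 16>9, j++
i=2 j=2: 16==16 emit, i++,j++
i=3 j=3: 24>19, j++
i=3 j=4: 24<26, i++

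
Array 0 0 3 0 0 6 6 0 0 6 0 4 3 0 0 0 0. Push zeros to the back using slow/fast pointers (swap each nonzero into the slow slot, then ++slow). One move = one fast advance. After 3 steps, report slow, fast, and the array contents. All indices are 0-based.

slow=1, fast=3, a=[3, 0, 0, 0, 0, 6, 6, 0, 0, 6, 0, 4, 3, 0, 0, 0, 0]

slow=0 fast=0: a[fast]=0, fast++
slow=0 fast=1: a[fast]=0, fast++
slow=0 fast=2: a[fast]=3≠0 swap→a[0]=3, slow++,fast++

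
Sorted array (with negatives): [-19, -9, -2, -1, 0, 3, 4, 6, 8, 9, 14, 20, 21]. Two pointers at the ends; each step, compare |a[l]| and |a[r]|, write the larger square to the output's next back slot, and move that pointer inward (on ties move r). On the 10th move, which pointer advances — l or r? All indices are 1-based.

r

l=1 r=13: |-19|<=|21| out[13]=441, r--
l=1 r=12: |-19|<=|20| out[12]=400, r--
l=1 r=11: |-19|>|14| out[11]=361, l++
l=2 r=11: |-9|<=|14| out[10]=196, r--
l=2 r=10: |-9|<=|9| out[9]=81, r--
l=2 r=9: |-9|>|8| out[8]=81, l++
l=3 r=9: |-2|<=|8| out[7]=64, r--
l=3 r=8: |-2|<=|6| out[6]=36, r--
l=3 r=7: |-2|<=|4| out[5]=16, r--
l=3 r=6: |-2|<=|3| out[4]=9, r--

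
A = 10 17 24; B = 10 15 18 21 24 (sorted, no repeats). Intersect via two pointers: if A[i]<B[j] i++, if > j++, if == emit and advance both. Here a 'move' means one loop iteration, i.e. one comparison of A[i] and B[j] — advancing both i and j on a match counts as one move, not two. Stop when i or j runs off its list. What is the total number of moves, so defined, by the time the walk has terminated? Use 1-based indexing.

[i=1,j=1] 10==10 emit → i++,j++
[i=2,j=2] 17>15 → j++
[i=2,j=3] 17<18 → i++
[i=3,j=3] 24>18 → j++
[i=3,j=4] 24>21 → j++
[i=3,j=5] 24==24 emit → i++,j++

6 moves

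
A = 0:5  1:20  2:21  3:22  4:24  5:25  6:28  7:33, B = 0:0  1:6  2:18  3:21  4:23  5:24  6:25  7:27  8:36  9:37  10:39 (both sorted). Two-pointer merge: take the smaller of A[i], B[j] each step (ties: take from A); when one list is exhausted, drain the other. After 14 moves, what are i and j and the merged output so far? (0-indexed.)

i=0 j=0: A[i]=5>B[j]=0 take 0, j++
i=0 j=1: A[i]=5<=B[j]=6 take 5, i++
i=1 j=1: A[i]=20>B[j]=6 take 6, j++
i=1 j=2: A[i]=20>B[j]=18 take 18, j++
i=1 j=3: A[i]=20<=B[j]=21 take 20, i++
i=2 j=3: A[i]=21<=B[j]=21 take 21, i++
i=3 j=3: A[i]=22>B[j]=21 take 21, j++
i=3 j=4: A[i]=22<=B[j]=23 take 22, i++
i=4 j=4: A[i]=24>B[j]=23 take 23, j++
i=4 j=5: A[i]=24<=B[j]=24 take 24, i++
i=5 j=5: A[i]=25>B[j]=24 take 24, j++
i=5 j=6: A[i]=25<=B[j]=25 take 25, i++
i=6 j=6: A[i]=28>B[j]=25 take 25, j++
i=6 j=7: A[i]=28>B[j]=27 take 27, j++

i=6, j=8, merged so far=[0, 5, 6, 18, 20, 21, 21, 22, 23, 24, 24, 25, 25, 27]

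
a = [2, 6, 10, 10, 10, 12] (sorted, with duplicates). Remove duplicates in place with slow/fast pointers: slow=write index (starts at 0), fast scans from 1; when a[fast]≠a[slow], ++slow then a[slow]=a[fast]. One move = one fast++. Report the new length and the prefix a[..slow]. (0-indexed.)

slow=0 fast=1: a[fast]=6≠a[slow]=2 write a[1]=6, slow++,fast++
slow=1 fast=2: a[fast]=10≠a[slow]=6 write a[2]=10, slow++,fast++
slow=2 fast=3: a[fast]=10=a[slow] dup, fast++
slow=2 fast=4: a[fast]=10=a[slow] dup, fast++
slow=2 fast=5: a[fast]=12≠a[slow]=10 write a[3]=12, slow++,fast++

length 4; prefix = [2, 6, 10, 12]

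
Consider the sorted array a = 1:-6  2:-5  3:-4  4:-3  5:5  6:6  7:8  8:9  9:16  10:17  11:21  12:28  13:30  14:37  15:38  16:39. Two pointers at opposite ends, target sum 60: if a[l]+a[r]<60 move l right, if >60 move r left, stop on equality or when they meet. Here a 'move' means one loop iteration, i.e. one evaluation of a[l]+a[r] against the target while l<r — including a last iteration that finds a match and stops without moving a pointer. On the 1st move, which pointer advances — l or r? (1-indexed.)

l

l=1 r=16: -6+39=33 <60, l++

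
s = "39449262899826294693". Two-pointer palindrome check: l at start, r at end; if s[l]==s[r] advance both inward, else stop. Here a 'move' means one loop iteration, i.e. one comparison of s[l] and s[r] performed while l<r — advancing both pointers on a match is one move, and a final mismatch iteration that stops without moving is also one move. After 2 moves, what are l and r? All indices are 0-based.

l=0 r=19: '3'=='3', l++,r--
l=1 r=18: '9'=='9', l++,r--

l=2, r=17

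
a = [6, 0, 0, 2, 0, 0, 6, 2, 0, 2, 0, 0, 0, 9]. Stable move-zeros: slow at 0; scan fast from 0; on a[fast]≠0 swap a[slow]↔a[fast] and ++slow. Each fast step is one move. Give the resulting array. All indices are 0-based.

[6, 2, 6, 2, 2, 9, 0, 0, 0, 0, 0, 0, 0, 0]

(s=0,f=0) a[fast]=6≠0 swap→a[0]=6 → slow++,fast++
(s=1,f=1) a[fast]=0 → fast++
(s=1,f=2) a[fast]=0 → fast++
(s=1,f=3) a[fast]=2≠0 swap→a[1]=2 → slow++,fast++
(s=2,f=4) a[fast]=0 → fast++
(s=2,f=5) a[fast]=0 → fast++
(s=2,f=6) a[fast]=6≠0 swap→a[2]=6 → slow++,fast++
(s=3,f=7) a[fast]=2≠0 swap→a[3]=2 → slow++,fast++
(s=4,f=8) a[fast]=0 → fast++
(s=4,f=9) a[fast]=2≠0 swap→a[4]=2 → slow++,fast++
(s=5,f=10) a[fast]=0 → fast++
(s=5,f=11) a[fast]=0 → fast++
(s=5,f=12) a[fast]=0 → fast++
(s=5,f=13) a[fast]=9≠0 swap→a[5]=9 → slow++,fast++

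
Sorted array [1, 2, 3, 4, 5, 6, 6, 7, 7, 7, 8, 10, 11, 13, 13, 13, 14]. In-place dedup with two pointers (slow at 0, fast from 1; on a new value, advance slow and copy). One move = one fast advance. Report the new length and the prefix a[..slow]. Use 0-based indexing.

length 12; prefix = [1, 2, 3, 4, 5, 6, 7, 8, 10, 11, 13, 14]

slow=0 fast=1: a[fast]=2≠a[slow]=1 write a[1]=2, slow++,fast++
slow=1 fast=2: a[fast]=3≠a[slow]=2 write a[2]=3, slow++,fast++
slow=2 fast=3: a[fast]=4≠a[slow]=3 write a[3]=4, slow++,fast++
slow=3 fast=4: a[fast]=5≠a[slow]=4 write a[4]=5, slow++,fast++
slow=4 fast=5: a[fast]=6≠a[slow]=5 write a[5]=6, slow++,fast++
slow=5 fast=6: a[fast]=6=a[slow] dup, fast++
slow=5 fast=7: a[fast]=7≠a[slow]=6 write a[6]=7, slow++,fast++
slow=6 fast=8: a[fast]=7=a[slow] dup, fast++
slow=6 fast=9: a[fast]=7=a[slow] dup, fast++
slow=6 fast=10: a[fast]=8≠a[slow]=7 write a[7]=8, slow++,fast++
slow=7 fast=11: a[fast]=10≠a[slow]=8 write a[8]=10, slow++,fast++
slow=8 fast=12: a[fast]=11≠a[slow]=10 write a[9]=11, slow++,fast++
slow=9 fast=13: a[fast]=13≠a[slow]=11 write a[10]=13, slow++,fast++
slow=10 fast=14: a[fast]=13=a[slow] dup, fast++
slow=10 fast=15: a[fast]=13=a[slow] dup, fast++
slow=10 fast=16: a[fast]=14≠a[slow]=13 write a[11]=14, slow++,fast++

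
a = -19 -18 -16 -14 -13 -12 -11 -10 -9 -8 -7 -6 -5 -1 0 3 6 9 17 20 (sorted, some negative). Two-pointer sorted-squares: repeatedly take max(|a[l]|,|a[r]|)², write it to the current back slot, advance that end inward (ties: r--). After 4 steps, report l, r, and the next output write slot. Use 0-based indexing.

l=2, r=17, next write slot=15

l=0 r=19: |-19|<=|20| out[19]=400, r--
l=0 r=18: |-19|>|17| out[18]=361, l++
l=1 r=18: |-18|>|17| out[17]=324, l++
l=2 r=18: |-16|<=|17| out[16]=289, r--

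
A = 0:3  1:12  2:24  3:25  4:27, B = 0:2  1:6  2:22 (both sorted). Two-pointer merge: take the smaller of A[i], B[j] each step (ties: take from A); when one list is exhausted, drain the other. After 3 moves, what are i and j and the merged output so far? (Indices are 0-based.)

[i=0,j=0] A[i]=3>B[j]=2 take 2 → j++
[i=0,j=1] A[i]=3<=B[j]=6 take 3 → i++
[i=1,j=1] A[i]=12>B[j]=6 take 6 → j++

i=1, j=2, merged so far=[2, 3, 6]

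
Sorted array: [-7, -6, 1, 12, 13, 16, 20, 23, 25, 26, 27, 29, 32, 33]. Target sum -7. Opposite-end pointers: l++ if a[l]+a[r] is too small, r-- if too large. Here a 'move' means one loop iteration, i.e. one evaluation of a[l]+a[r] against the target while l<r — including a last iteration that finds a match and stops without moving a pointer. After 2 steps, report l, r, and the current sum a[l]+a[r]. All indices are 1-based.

l=1, r=12, sum=22

[1,14] -7+33=26 >-7 → r--
[1,13] -7+32=25 >-7 → r--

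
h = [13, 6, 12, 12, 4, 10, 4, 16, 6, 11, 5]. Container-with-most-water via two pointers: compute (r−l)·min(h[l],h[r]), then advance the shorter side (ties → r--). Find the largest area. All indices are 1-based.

max area = 99

l=1 r=11: min(13,5)*10=50 best=50 *, r--
l=1 r=10: min(13,11)*9=99 best=99 *, r--
l=1 r=9: min(13,6)*8=48 best=99, r--
l=1 r=8: min(13,16)*7=91 best=99, l++
l=2 r=8: min(6,16)*6=36 best=99, l++
l=3 r=8: min(12,16)*5=60 best=99, l++
l=4 r=8: min(12,16)*4=48 best=99, l++
l=5 r=8: min(4,16)*3=12 best=99, l++
l=6 r=8: min(10,16)*2=20 best=99, l++
l=7 r=8: min(4,16)*1=4 best=99, l++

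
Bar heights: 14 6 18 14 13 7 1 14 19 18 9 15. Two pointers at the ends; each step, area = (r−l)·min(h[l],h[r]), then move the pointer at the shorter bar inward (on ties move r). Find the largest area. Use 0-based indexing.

l=0 r=11: min(14,15)*11=154 best=154 *, l++
l=1 r=11: min(6,15)*10=60 best=154, l++
l=2 r=11: min(18,15)*9=135 best=154, r--
l=2 r=10: min(18,9)*8=72 best=154, r--
l=2 r=9: min(18,18)*7=126 best=154, r--
l=2 r=8: min(18,19)*6=108 best=154, l++
l=3 r=8: min(14,19)*5=70 best=154, l++
l=4 r=8: min(13,19)*4=52 best=154, l++
l=5 r=8: min(7,19)*3=21 best=154, l++
l=6 r=8: min(1,19)*2=2 best=154, l++
l=7 r=8: min(14,19)*1=14 best=154, l++

max area = 154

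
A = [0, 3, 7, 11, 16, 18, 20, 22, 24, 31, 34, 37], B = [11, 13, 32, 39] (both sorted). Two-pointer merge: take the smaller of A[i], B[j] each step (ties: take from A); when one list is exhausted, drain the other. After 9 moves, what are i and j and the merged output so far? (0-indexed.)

[i=0,j=0] A[i]=0<=B[j]=11 take 0 → i++
[i=1,j=0] A[i]=3<=B[j]=11 take 3 → i++
[i=2,j=0] A[i]=7<=B[j]=11 take 7 → i++
[i=3,j=0] A[i]=11<=B[j]=11 take 11 → i++
[i=4,j=0] A[i]=16>B[j]=11 take 11 → j++
[i=4,j=1] A[i]=16>B[j]=13 take 13 → j++
[i=4,j=2] A[i]=16<=B[j]=32 take 16 → i++
[i=5,j=2] A[i]=18<=B[j]=32 take 18 → i++
[i=6,j=2] A[i]=20<=B[j]=32 take 20 → i++

i=7, j=2, merged so far=[0, 3, 7, 11, 11, 13, 16, 18, 20]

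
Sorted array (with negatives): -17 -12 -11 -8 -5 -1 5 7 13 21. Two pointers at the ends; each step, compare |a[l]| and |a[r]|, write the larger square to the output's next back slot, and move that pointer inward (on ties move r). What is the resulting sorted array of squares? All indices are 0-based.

[1, 25, 25, 49, 64, 121, 144, 169, 289, 441]

l=0 r=9: |-17|<=|21| out[9]=441, r--
l=0 r=8: |-17|>|13| out[8]=289, l++
l=1 r=8: |-12|<=|13| out[7]=169, r--
l=1 r=7: |-12|>|7| out[6]=144, l++
l=2 r=7: |-11|>|7| out[5]=121, l++
l=3 r=7: |-8|>|7| out[4]=64, l++
l=4 r=7: |-5|<=|7| out[3]=49, r--
l=4 r=6: |-5|<=|5| out[2]=25, r--
l=4 r=5: |-5|>|-1| out[1]=25, l++
l=5 r=5: |-1|<=|-1| out[0]=1, r--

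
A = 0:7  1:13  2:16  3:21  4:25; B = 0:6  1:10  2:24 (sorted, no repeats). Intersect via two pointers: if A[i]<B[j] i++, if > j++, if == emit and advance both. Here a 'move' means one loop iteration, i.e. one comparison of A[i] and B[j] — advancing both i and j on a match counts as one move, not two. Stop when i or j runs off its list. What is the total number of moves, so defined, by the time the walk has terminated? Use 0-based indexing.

7 moves

i=0 j=0: 7>6, j++
i=0 j=1: 7<10, i++
i=1 j=1: 13>10, j++
i=1 j=2: 13<24, i++
i=2 j=2: 16<24, i++
i=3 j=2: 21<24, i++
i=4 j=2: 25>24, j++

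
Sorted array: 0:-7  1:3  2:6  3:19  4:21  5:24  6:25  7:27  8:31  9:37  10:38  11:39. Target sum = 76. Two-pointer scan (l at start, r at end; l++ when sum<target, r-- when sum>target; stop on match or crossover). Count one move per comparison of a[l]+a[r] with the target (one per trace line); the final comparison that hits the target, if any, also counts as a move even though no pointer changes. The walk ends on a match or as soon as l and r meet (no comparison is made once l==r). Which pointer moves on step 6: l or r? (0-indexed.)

l

l=0 r=11: -7+39=32 <76, l++
l=1 r=11: 3+39=42 <76, l++
l=2 r=11: 6+39=45 <76, l++
l=3 r=11: 19+39=58 <76, l++
l=4 r=11: 21+39=60 <76, l++
l=5 r=11: 24+39=63 <76, l++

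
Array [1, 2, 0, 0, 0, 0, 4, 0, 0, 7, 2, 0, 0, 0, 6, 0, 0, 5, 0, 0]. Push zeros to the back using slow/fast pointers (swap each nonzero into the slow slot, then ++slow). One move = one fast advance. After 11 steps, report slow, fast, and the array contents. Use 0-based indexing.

slow=5, fast=11, a=[1, 2, 4, 7, 2, 0, 0, 0, 0, 0, 0, 0, 0, 0, 6, 0, 0, 5, 0, 0]

slow=0 fast=0: a[fast]=1≠0 swap→a[0]=1, slow++,fast++
slow=1 fast=1: a[fast]=2≠0 swap→a[1]=2, slow++,fast++
slow=2 fast=2: a[fast]=0, fast++
slow=2 fast=3: a[fast]=0, fast++
slow=2 fast=4: a[fast]=0, fast++
slow=2 fast=5: a[fast]=0, fast++
slow=2 fast=6: a[fast]=4≠0 swap→a[2]=4, slow++,fast++
slow=3 fast=7: a[fast]=0, fast++
slow=3 fast=8: a[fast]=0, fast++
slow=3 fast=9: a[fast]=7≠0 swap→a[3]=7, slow++,fast++
slow=4 fast=10: a[fast]=2≠0 swap→a[4]=2, slow++,fast++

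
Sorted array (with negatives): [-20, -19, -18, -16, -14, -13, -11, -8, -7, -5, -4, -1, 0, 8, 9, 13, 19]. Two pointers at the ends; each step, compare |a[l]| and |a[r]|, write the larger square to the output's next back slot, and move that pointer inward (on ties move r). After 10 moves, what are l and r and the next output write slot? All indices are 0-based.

l=7, r=13, next write slot=6

l=0 r=16: |-20|>|19| out[16]=400, l++
l=1 r=16: |-19|<=|19| out[15]=361, r--
l=1 r=15: |-19|>|13| out[14]=361, l++
l=2 r=15: |-18|>|13| out[13]=324, l++
l=3 r=15: |-16|>|13| out[12]=256, l++
l=4 r=15: |-14|>|13| out[11]=196, l++
l=5 r=15: |-13|<=|13| out[10]=169, r--
l=5 r=14: |-13|>|9| out[9]=169, l++
l=6 r=14: |-11|>|9| out[8]=121, l++
l=7 r=14: |-8|<=|9| out[7]=81, r--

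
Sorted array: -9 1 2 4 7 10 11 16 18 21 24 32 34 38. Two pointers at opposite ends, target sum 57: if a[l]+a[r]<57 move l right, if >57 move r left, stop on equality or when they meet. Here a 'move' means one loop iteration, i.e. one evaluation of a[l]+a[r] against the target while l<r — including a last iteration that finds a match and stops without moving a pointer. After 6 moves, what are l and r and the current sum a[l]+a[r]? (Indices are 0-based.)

l=6, r=13, sum=49

[0,13] -9+38=29 <57 → l++
[1,13] 1+38=39 <57 → l++
[2,13] 2+38=40 <57 → l++
[3,13] 4+38=42 <57 → l++
[4,13] 7+38=45 <57 → l++
[5,13] 10+38=48 <57 → l++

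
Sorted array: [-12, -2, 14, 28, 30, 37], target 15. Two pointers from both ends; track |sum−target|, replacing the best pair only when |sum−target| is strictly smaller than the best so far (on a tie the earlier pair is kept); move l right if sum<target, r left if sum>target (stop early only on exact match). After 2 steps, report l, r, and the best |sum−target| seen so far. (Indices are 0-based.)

l=0, r=3, best |Δ|=3

[0,5] -12+37=25 d=10 * → r--
[0,4] -12+30=18 d=3 * → r--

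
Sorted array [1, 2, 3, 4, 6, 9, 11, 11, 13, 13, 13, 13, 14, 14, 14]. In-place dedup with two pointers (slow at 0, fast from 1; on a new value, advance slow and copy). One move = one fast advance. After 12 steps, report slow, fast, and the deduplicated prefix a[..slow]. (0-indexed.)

slow=0 fast=1: a[fast]=2≠a[slow]=1 write a[1]=2, slow++,fast++
slow=1 fast=2: a[fast]=3≠a[slow]=2 write a[2]=3, slow++,fast++
slow=2 fast=3: a[fast]=4≠a[slow]=3 write a[3]=4, slow++,fast++
slow=3 fast=4: a[fast]=6≠a[slow]=4 write a[4]=6, slow++,fast++
slow=4 fast=5: a[fast]=9≠a[slow]=6 write a[5]=9, slow++,fast++
slow=5 fast=6: a[fast]=11≠a[slow]=9 write a[6]=11, slow++,fast++
slow=6 fast=7: a[fast]=11=a[slow] dup, fast++
slow=6 fast=8: a[fast]=13≠a[slow]=11 write a[7]=13, slow++,fast++
slow=7 fast=9: a[fast]=13=a[slow] dup, fast++
slow=7 fast=10: a[fast]=13=a[slow] dup, fast++
slow=7 fast=11: a[fast]=13=a[slow] dup, fast++
slow=7 fast=12: a[fast]=14≠a[slow]=13 write a[8]=14, slow++,fast++

slow=8, fast=13, prefix=[1, 2, 3, 4, 6, 9, 11, 13, 14]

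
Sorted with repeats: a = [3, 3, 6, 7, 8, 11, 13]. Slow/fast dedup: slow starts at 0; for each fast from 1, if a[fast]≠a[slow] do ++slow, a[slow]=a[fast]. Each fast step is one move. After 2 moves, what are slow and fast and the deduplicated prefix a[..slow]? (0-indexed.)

slow=0 fast=1: a[fast]=3=a[slow] dup, fast++
slow=0 fast=2: a[fast]=6≠a[slow]=3 write a[1]=6, slow++,fast++

slow=1, fast=3, prefix=[3, 6]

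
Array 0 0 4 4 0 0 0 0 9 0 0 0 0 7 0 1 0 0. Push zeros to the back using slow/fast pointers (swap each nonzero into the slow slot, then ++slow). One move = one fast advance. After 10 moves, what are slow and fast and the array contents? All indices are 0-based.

slow=0 fast=0: a[fast]=0, fast++
slow=0 fast=1: a[fast]=0, fast++
slow=0 fast=2: a[fast]=4≠0 swap→a[0]=4, slow++,fast++
slow=1 fast=3: a[fast]=4≠0 swap→a[1]=4, slow++,fast++
slow=2 fast=4: a[fast]=0, fast++
slow=2 fast=5: a[fast]=0, fast++
slow=2 fast=6: a[fast]=0, fast++
slow=2 fast=7: a[fast]=0, fast++
slow=2 fast=8: a[fast]=9≠0 swap→a[2]=9, slow++,fast++
slow=3 fast=9: a[fast]=0, fast++

slow=3, fast=10, a=[4, 4, 9, 0, 0, 0, 0, 0, 0, 0, 0, 0, 0, 7, 0, 1, 0, 0]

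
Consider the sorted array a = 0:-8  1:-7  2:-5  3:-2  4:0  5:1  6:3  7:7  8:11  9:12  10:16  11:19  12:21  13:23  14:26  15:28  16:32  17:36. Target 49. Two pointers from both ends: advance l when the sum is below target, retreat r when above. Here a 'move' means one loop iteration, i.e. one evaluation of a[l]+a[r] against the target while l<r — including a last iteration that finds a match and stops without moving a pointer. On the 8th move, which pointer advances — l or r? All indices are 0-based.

l

l=0 r=17: -8+36=28 <49, l++
l=1 r=17: -7+36=29 <49, l++
l=2 r=17: -5+36=31 <49, l++
l=3 r=17: -2+36=34 <49, l++
l=4 r=17: 0+36=36 <49, l++
l=5 r=17: 1+36=37 <49, l++
l=6 r=17: 3+36=39 <49, l++
l=7 r=17: 7+36=43 <49, l++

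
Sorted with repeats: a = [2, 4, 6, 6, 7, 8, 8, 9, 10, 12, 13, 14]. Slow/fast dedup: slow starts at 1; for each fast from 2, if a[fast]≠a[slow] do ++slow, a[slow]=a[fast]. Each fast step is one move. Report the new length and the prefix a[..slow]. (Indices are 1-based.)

length 10; prefix = [2, 4, 6, 7, 8, 9, 10, 12, 13, 14]

(s=1,f=2) a[fast]=4≠a[slow]=2 write a[2]=4 → slow++,fast++
(s=2,f=3) a[fast]=6≠a[slow]=4 write a[3]=6 → slow++,fast++
(s=3,f=4) a[fast]=6=a[slow] dup → fast++
(s=3,f=5) a[fast]=7≠a[slow]=6 write a[4]=7 → slow++,fast++
(s=4,f=6) a[fast]=8≠a[slow]=7 write a[5]=8 → slow++,fast++
(s=5,f=7) a[fast]=8=a[slow] dup → fast++
(s=5,f=8) a[fast]=9≠a[slow]=8 write a[6]=9 → slow++,fast++
(s=6,f=9) a[fast]=10≠a[slow]=9 write a[7]=10 → slow++,fast++
(s=7,f=10) a[fast]=12≠a[slow]=10 write a[8]=12 → slow++,fast++
(s=8,f=11) a[fast]=13≠a[slow]=12 write a[9]=13 → slow++,fast++
(s=9,f=12) a[fast]=14≠a[slow]=13 write a[10]=14 → slow++,fast++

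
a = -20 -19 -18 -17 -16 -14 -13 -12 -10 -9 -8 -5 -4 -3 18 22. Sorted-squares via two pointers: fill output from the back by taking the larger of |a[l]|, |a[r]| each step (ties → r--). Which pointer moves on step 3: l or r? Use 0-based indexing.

l

l=0 r=15: |-20|<=|22| out[15]=484, r--
l=0 r=14: |-20|>|18| out[14]=400, l++
l=1 r=14: |-19|>|18| out[13]=361, l++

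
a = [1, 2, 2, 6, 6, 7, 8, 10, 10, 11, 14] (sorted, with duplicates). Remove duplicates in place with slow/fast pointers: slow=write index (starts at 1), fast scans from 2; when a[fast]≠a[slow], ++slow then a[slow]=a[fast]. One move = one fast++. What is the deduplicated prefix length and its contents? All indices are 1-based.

slow=1 fast=2: a[fast]=2≠a[slow]=1 write a[2]=2, slow++,fast++
slow=2 fast=3: a[fast]=2=a[slow] dup, fast++
slow=2 fast=4: a[fast]=6≠a[slow]=2 write a[3]=6, slow++,fast++
slow=3 fast=5: a[fast]=6=a[slow] dup, fast++
slow=3 fast=6: a[fast]=7≠a[slow]=6 write a[4]=7, slow++,fast++
slow=4 fast=7: a[fast]=8≠a[slow]=7 write a[5]=8, slow++,fast++
slow=5 fast=8: a[fast]=10≠a[slow]=8 write a[6]=10, slow++,fast++
slow=6 fast=9: a[fast]=10=a[slow] dup, fast++
slow=6 fast=10: a[fast]=11≠a[slow]=10 write a[7]=11, slow++,fast++
slow=7 fast=11: a[fast]=14≠a[slow]=11 write a[8]=14, slow++,fast++

length 8; prefix = [1, 2, 6, 7, 8, 10, 11, 14]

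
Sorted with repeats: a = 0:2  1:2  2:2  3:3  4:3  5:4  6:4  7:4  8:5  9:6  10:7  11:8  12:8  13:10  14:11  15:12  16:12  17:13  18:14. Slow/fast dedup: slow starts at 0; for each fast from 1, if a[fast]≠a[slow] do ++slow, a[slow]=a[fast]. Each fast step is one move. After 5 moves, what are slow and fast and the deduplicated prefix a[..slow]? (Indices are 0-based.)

slow=2, fast=6, prefix=[2, 3, 4]

slow=0 fast=1: a[fast]=2=a[slow] dup, fast++
slow=0 fast=2: a[fast]=2=a[slow] dup, fast++
slow=0 fast=3: a[fast]=3≠a[slow]=2 write a[1]=3, slow++,fast++
slow=1 fast=4: a[fast]=3=a[slow] dup, fast++
slow=1 fast=5: a[fast]=4≠a[slow]=3 write a[2]=4, slow++,fast++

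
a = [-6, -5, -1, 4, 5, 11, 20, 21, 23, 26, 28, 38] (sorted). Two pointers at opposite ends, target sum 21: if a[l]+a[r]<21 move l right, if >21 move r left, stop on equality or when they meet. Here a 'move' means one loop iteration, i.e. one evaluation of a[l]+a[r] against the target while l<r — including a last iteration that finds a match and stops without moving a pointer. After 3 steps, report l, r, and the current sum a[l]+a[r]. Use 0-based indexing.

l=1, r=9, sum=21

[0,11] -6+38=32 >21 → r--
[0,10] -6+28=22 >21 → r--
[0,9] -6+26=20 <21 → l++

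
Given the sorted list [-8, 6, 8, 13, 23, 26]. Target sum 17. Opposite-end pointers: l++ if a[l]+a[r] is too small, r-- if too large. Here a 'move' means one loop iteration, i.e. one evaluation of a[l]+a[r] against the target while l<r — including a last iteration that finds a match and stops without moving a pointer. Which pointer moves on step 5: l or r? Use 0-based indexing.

l

l=0 r=5: -8+26=18 >17, r--
l=0 r=4: -8+23=15 <17, l++
l=1 r=4: 6+23=29 >17, r--
l=1 r=3: 6+13=19 >17, r--
l=1 r=2: 6+8=14 <17, l++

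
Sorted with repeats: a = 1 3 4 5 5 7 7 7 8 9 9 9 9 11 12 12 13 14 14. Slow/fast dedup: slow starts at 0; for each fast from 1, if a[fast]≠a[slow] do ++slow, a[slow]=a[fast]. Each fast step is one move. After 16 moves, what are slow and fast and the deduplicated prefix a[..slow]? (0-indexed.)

slow=0 fast=1: a[fast]=3≠a[slow]=1 write a[1]=3, slow++,fast++
slow=1 fast=2: a[fast]=4≠a[slow]=3 write a[2]=4, slow++,fast++
slow=2 fast=3: a[fast]=5≠a[slow]=4 write a[3]=5, slow++,fast++
slow=3 fast=4: a[fast]=5=a[slow] dup, fast++
slow=3 fast=5: a[fast]=7≠a[slow]=5 write a[4]=7, slow++,fast++
slow=4 fast=6: a[fast]=7=a[slow] dup, fast++
slow=4 fast=7: a[fast]=7=a[slow] dup, fast++
slow=4 fast=8: a[fast]=8≠a[slow]=7 write a[5]=8, slow++,fast++
slow=5 fast=9: a[fast]=9≠a[slow]=8 write a[6]=9, slow++,fast++
slow=6 fast=10: a[fast]=9=a[slow] dup, fast++
slow=6 fast=11: a[fast]=9=a[slow] dup, fast++
slow=6 fast=12: a[fast]=9=a[slow] dup, fast++
slow=6 fast=13: a[fast]=11≠a[slow]=9 write a[7]=11, slow++,fast++
slow=7 fast=14: a[fast]=12≠a[slow]=11 write a[8]=12, slow++,fast++
slow=8 fast=15: a[fast]=12=a[slow] dup, fast++
slow=8 fast=16: a[fast]=13≠a[slow]=12 write a[9]=13, slow++,fast++

slow=9, fast=17, prefix=[1, 3, 4, 5, 7, 8, 9, 11, 12, 13]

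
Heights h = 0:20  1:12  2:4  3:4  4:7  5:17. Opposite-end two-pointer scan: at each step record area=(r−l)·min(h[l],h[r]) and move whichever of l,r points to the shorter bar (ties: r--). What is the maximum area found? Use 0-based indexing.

max area = 85

l=0 r=5: min(20,17)*5=85 best=85 *, r--
l=0 r=4: min(20,7)*4=28 best=85, r--
l=0 r=3: min(20,4)*3=12 best=85, r--
l=0 r=2: min(20,4)*2=8 best=85, r--
l=0 r=1: min(20,12)*1=12 best=85, r--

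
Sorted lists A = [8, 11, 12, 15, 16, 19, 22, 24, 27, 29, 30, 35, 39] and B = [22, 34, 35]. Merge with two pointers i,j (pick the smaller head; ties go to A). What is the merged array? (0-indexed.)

[8, 11, 12, 15, 16, 19, 22, 22, 24, 27, 29, 30, 34, 35, 35, 39]

i=0 j=0: A[i]=8<=B[j]=22 take 8, i++
i=1 j=0: A[i]=11<=B[j]=22 take 11, i++
i=2 j=0: A[i]=12<=B[j]=22 take 12, i++
i=3 j=0: A[i]=15<=B[j]=22 take 15, i++
i=4 j=0: A[i]=16<=B[j]=22 take 16, i++
i=5 j=0: A[i]=19<=B[j]=22 take 19, i++
i=6 j=0: A[i]=22<=B[j]=22 take 22, i++
i=7 j=0: A[i]=24>B[j]=22 take 22, j++
i=7 j=1: A[i]=24<=B[j]=34 take 24, i++
i=8 j=1: A[i]=27<=B[j]=34 take 27, i++
i=9 j=1: A[i]=29<=B[j]=34 take 29, i++
i=10 j=1: A[i]=30<=B[j]=34 take 30, i++
i=11 j=1: A[i]=35>B[j]=34 take 34, j++
i=11 j=2: A[i]=35<=B[j]=35 take 35, i++
i=12 j=2: A[i]=39>B[j]=35 take 35, j++
i=12 j=3: B done, take A[i]=39, i++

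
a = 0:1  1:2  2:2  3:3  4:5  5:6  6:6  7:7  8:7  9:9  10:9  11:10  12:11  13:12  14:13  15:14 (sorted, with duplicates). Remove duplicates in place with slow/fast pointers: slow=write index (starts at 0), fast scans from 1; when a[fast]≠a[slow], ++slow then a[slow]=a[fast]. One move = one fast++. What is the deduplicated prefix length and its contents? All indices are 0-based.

slow=0 fast=1: a[fast]=2≠a[slow]=1 write a[1]=2, slow++,fast++
slow=1 fast=2: a[fast]=2=a[slow] dup, fast++
slow=1 fast=3: a[fast]=3≠a[slow]=2 write a[2]=3, slow++,fast++
slow=2 fast=4: a[fast]=5≠a[slow]=3 write a[3]=5, slow++,fast++
slow=3 fast=5: a[fast]=6≠a[slow]=5 write a[4]=6, slow++,fast++
slow=4 fast=6: a[fast]=6=a[slow] dup, fast++
slow=4 fast=7: a[fast]=7≠a[slow]=6 write a[5]=7, slow++,fast++
slow=5 fast=8: a[fast]=7=a[slow] dup, fast++
slow=5 fast=9: a[fast]=9≠a[slow]=7 write a[6]=9, slow++,fast++
slow=6 fast=10: a[fast]=9=a[slow] dup, fast++
slow=6 fast=11: a[fast]=10≠a[slow]=9 write a[7]=10, slow++,fast++
slow=7 fast=12: a[fast]=11≠a[slow]=10 write a[8]=11, slow++,fast++
slow=8 fast=13: a[fast]=12≠a[slow]=11 write a[9]=12, slow++,fast++
slow=9 fast=14: a[fast]=13≠a[slow]=12 write a[10]=13, slow++,fast++
slow=10 fast=15: a[fast]=14≠a[slow]=13 write a[11]=14, slow++,fast++

length 12; prefix = [1, 2, 3, 5, 6, 7, 9, 10, 11, 12, 13, 14]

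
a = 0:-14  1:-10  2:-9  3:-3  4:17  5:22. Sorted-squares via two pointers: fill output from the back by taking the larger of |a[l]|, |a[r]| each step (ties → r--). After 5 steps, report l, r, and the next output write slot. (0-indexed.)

l=3, r=3, next write slot=0

[0,5] |-14|<=|22| out[5]=484 → r--
[0,4] |-14|<=|17| out[4]=289 → r--
[0,3] |-14|>|-3| out[3]=196 → l++
[1,3] |-10|>|-3| out[2]=100 → l++
[2,3] |-9|>|-3| out[1]=81 → l++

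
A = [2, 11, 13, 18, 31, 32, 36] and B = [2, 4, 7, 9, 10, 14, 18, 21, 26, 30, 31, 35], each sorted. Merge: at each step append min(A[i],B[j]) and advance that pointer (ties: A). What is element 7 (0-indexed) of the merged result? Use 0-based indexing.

merged[7] = 13

i=0 j=0: A[i]=2<=B[j]=2 take 2, i++
i=1 j=0: A[i]=11>B[j]=2 take 2, j++
i=1 j=1: A[i]=11>B[j]=4 take 4, j++
i=1 j=2: A[i]=11>B[j]=7 take 7, j++
i=1 j=3: A[i]=11>B[j]=9 take 9, j++
i=1 j=4: A[i]=11>B[j]=10 take 10, j++
i=1 j=5: A[i]=11<=B[j]=14 take 11, i++
i=2 j=5: A[i]=13<=B[j]=14 take 13, i++
i=3 j=5: A[i]=18>B[j]=14 take 14, j++
i=3 j=6: A[i]=18<=B[j]=18 take 18, i++
i=4 j=6: A[i]=31>B[j]=18 take 18, j++
i=4 j=7: A[i]=31>B[j]=21 take 21, j++
i=4 j=8: A[i]=31>B[j]=26 take 26, j++
i=4 j=9: A[i]=31>B[j]=30 take 30, j++
i=4 j=10: A[i]=31<=B[j]=31 take 31, i++
i=5 j=10: A[i]=32>B[j]=31 take 31, j++
i=5 j=11: A[i]=32<=B[j]=35 take 32, i++
i=6 j=11: A[i]=36>B[j]=35 take 35, j++
i=6 j=12: B done, take A[i]=36, i++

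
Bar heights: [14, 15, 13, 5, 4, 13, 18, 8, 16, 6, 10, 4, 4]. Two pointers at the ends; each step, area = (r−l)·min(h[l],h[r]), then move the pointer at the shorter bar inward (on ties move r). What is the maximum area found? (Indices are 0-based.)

[0,12] min(14,4)*12=48 best=48 * → r--
[0,11] min(14,4)*11=44 best=48 → r--
[0,10] min(14,10)*10=100 best=100 * → r--
[0,9] min(14,6)*9=54 best=100 → r--
[0,8] min(14,16)*8=112 best=112 * → l++
[1,8] min(15,16)*7=105 best=112 → l++
[2,8] min(13,16)*6=78 best=112 → l++
[3,8] min(5,16)*5=25 best=112 → l++
[4,8] min(4,16)*4=16 best=112 → l++
[5,8] min(13,16)*3=39 best=112 → l++
[6,8] min(18,16)*2=32 best=112 → r--
[6,7] min(18,8)*1=8 best=112 → r--

max area = 112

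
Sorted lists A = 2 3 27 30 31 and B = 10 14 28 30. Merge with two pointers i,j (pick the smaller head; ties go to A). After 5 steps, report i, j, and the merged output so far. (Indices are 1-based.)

i=4, j=3, merged so far=[2, 3, 10, 14, 27]

i=1 j=1: A[i]=2<=B[j]=10 take 2, i++
i=2 j=1: A[i]=3<=B[j]=10 take 3, i++
i=3 j=1: A[i]=27>B[j]=10 take 10, j++
i=3 j=2: A[i]=27>B[j]=14 take 14, j++
i=3 j=3: A[i]=27<=B[j]=28 take 27, i++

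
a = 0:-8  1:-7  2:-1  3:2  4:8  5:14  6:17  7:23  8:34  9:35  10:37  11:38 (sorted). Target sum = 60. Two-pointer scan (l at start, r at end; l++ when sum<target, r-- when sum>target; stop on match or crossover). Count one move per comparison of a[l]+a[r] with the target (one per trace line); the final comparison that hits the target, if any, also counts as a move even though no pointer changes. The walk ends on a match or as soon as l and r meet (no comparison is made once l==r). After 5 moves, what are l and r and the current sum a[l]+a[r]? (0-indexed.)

l=0 r=11: -8+38=30 <60, l++
l=1 r=11: -7+38=31 <60, l++
l=2 r=11: -1+38=37 <60, l++
l=3 r=11: 2+38=40 <60, l++
l=4 r=11: 8+38=46 <60, l++

l=5, r=11, sum=52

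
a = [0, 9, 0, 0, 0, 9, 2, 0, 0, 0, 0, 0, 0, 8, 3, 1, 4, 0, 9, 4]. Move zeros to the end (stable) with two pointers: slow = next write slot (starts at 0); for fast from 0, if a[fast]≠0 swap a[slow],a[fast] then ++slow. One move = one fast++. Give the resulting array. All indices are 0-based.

[9, 9, 2, 8, 3, 1, 4, 9, 4, 0, 0, 0, 0, 0, 0, 0, 0, 0, 0, 0]

(s=0,f=0) a[fast]=0 → fast++
(s=0,f=1) a[fast]=9≠0 swap→a[0]=9 → slow++,fast++
(s=1,f=2) a[fast]=0 → fast++
(s=1,f=3) a[fast]=0 → fast++
(s=1,f=4) a[fast]=0 → fast++
(s=1,f=5) a[fast]=9≠0 swap→a[1]=9 → slow++,fast++
(s=2,f=6) a[fast]=2≠0 swap→a[2]=2 → slow++,fast++
(s=3,f=7) a[fast]=0 → fast++
(s=3,f=8) a[fast]=0 → fast++
(s=3,f=9) a[fast]=0 → fast++
(s=3,f=10) a[fast]=0 → fast++
(s=3,f=11) a[fast]=0 → fast++
(s=3,f=12) a[fast]=0 → fast++
(s=3,f=13) a[fast]=8≠0 swap→a[3]=8 → slow++,fast++
(s=4,f=14) a[fast]=3≠0 swap→a[4]=3 → slow++,fast++
(s=5,f=15) a[fast]=1≠0 swap→a[5]=1 → slow++,fast++
(s=6,f=16) a[fast]=4≠0 swap→a[6]=4 → slow++,fast++
(s=7,f=17) a[fast]=0 → fast++
(s=7,f=18) a[fast]=9≠0 swap→a[7]=9 → slow++,fast++
(s=8,f=19) a[fast]=4≠0 swap→a[8]=4 → slow++,fast++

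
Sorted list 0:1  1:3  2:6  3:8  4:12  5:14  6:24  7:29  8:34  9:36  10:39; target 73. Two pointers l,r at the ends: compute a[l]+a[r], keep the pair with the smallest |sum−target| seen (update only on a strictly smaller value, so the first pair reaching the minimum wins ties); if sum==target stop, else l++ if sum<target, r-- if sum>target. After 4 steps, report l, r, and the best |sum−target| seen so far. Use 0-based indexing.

l=0 r=10: 1+39=40 d=33 *, l++
l=1 r=10: 3+39=42 d=31 *, l++
l=2 r=10: 6+39=45 d=28 *, l++
l=3 r=10: 8+39=47 d=26 *, l++

l=4, r=10, best |Δ|=26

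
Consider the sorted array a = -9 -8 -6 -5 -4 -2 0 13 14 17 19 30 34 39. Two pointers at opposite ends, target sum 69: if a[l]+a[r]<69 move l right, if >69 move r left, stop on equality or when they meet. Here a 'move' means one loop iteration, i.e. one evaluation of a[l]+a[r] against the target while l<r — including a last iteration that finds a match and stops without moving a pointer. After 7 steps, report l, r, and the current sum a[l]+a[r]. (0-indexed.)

l=7, r=13, sum=52

[0,13] -9+39=30 <69 → l++
[1,13] -8+39=31 <69 → l++
[2,13] -6+39=33 <69 → l++
[3,13] -5+39=34 <69 → l++
[4,13] -4+39=35 <69 → l++
[5,13] -2+39=37 <69 → l++
[6,13] 0+39=39 <69 → l++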